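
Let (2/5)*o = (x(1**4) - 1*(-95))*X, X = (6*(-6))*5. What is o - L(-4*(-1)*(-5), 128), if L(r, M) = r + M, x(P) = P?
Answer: -43308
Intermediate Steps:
X = -180 (X = -36*5 = -180)
L(r, M) = M + r
o = -43200 (o = 5*((1**4 - 1*(-95))*(-180))/2 = 5*((1 + 95)*(-180))/2 = 5*(96*(-180))/2 = (5/2)*(-17280) = -43200)
o - L(-4*(-1)*(-5), 128) = -43200 - (128 - 4*(-1)*(-5)) = -43200 - (128 + 4*(-5)) = -43200 - (128 - 20) = -43200 - 1*108 = -43200 - 108 = -43308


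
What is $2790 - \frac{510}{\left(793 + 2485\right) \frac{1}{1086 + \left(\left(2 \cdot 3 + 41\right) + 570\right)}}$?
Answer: $\frac{4138545}{1639} \approx 2525.0$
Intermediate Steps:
$2790 - \frac{510}{\left(793 + 2485\right) \frac{1}{1086 + \left(\left(2 \cdot 3 + 41\right) + 570\right)}} = 2790 - \frac{510}{3278 \frac{1}{1086 + \left(\left(6 + 41\right) + 570\right)}} = 2790 - \frac{510}{3278 \frac{1}{1086 + \left(47 + 570\right)}} = 2790 - \frac{510}{3278 \frac{1}{1086 + 617}} = 2790 - \frac{510}{3278 \cdot \frac{1}{1703}} = 2790 - \frac{510}{\frac{3278}{1703}} = 2790 - 510 \cdot \frac{1703}{3278} = 2790 - \frac{434265}{1639} = \frac{4138545}{1639}$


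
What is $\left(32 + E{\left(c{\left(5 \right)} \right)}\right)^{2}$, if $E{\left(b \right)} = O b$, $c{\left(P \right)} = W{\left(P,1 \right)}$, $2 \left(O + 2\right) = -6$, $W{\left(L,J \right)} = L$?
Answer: $49$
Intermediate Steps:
$O = -5$ ($O = -2 + \frac{1}{2} \left(-6\right) = -2 - 3 = -5$)
$c{\left(P \right)} = P$
$E{\left(b \right)} = - 5 b$
$\left(32 + E{\left(c{\left(5 \right)} \right)}\right)^{2} = \left(32 - 25\right)^{2} = 7^{2} = 49$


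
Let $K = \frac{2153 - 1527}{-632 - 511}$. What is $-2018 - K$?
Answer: $- \frac{2305948}{1143} \approx -2017.5$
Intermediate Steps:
$K = - \frac{626}{1143}$ ($K = \frac{2153 - 1527}{-1143} = 626 \left(- \frac{1}{1143}\right) = - \frac{626}{1143} \approx -0.54768$)
$-2018 - K = -2018 - - \frac{626}{1143} = -2018 + \frac{626}{1143} = - \frac{2305948}{1143}$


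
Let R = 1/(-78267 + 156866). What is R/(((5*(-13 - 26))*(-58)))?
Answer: 1/888954690 ≈ 1.1249e-9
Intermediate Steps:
R = 1/78599 ≈ 1.2723e-5
R/(((5*(-13 - 26))*(-58))) = 1/(78599*(((5*(-13 - 26))*(-58)))) = 1/(78599*(((5*(-39))*(-58)))) = 1/(78599*((-195*(-58)))) = (1/78599)/11310 = (1/78599)*(1/11310) = 1/888954690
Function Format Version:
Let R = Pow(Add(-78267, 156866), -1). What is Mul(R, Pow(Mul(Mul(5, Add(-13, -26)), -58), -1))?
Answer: Rational(1, 888954690) ≈ 1.1249e-9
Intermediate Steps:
R = Rational(1, 78599) (R = Pow(78599, -1) = Rational(1, 78599) ≈ 1.2723e-5)
Mul(R, Pow(Mul(Mul(5, Add(-13, -26)), -58), -1)) = Mul(Rational(1, 78599), Pow(Mul(Mul(5, Add(-13, -26)), -58), -1)) = Mul(Rational(1, 78599), Pow(Mul(Mul(5, -39), -58), -1)) = Mul(Rational(1, 78599), Pow(Mul(-195, -58), -1)) = Mul(Rational(1, 78599), Pow(11310, -1)) = Mul(Rational(1, 78599), Rational(1, 11310)) = Rational(1, 888954690)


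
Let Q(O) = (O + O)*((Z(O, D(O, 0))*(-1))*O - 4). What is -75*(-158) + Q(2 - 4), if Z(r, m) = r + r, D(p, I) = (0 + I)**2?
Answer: 11898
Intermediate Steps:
D(p, I) = I**2
Z(r, m) = 2*r
Q(O) = 2*O*(-4 - 2*O**2) (Q(O) = (O + O)*(((2*O)*(-1))*O - 4) = (2*O)*((-2*O)*O - 4) = (2*O)*(-2*O**2 - 4) = (2*O)*(-4 - 2*O**2) = 2*O*(-4 - 2*O**2))
-75*(-158) + Q(2 - 4) = -75*(-158) - 4*(2 - 4)*(2 + (2 - 4)**2) = 11850 - 4*(-2)*(2 + (-2)**2) = 11850 - 4*(-2)*(2 + 4) = 11850 - 4*(-2)*6 = 11850 + 48 = 11898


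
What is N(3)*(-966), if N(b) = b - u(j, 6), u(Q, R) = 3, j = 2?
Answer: 0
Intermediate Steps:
N(b) = -3 + b (N(b) = b - 1*3 = b - 3 = -3 + b)
N(3)*(-966) = (-3 + 3)*(-966) = 0*(-966) = 0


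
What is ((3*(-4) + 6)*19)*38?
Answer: -4332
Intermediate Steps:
((3*(-4) + 6)*19)*38 = ((-12 + 6)*19)*38 = -6*19*38 = -114*38 = -4332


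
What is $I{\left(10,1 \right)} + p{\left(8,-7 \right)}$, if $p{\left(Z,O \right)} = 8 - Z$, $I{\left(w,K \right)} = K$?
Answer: $1$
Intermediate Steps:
$I{\left(10,1 \right)} + p{\left(8,-7 \right)} = 1 + \left(8 - 8\right) = 1 + 0 = 1$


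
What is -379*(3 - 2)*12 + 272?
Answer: -4276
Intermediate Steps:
-379*(3 - 2)*12 + 272 = -379*12 + 272 = -4548 + 272 = -4276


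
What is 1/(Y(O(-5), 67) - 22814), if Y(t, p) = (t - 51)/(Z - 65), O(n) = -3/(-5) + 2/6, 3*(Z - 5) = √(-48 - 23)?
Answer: -18519158950/422480672866701 - 3755*I*√71/422480672866701 ≈ -4.3834e-5 - 7.4891e-11*I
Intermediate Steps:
Z = 5 + I*√71/3 (Z = 5 + √(-48 - 23)/3 = 5 + √(-71)/3 = 5 + (I*√71)/3 = 5 + I*√71/3 ≈ 5.0 + 2.8087*I)
O(n) = 14/15 (O(n) = -3*(-⅕) + 2*(⅙) = ⅗ + ⅓ = 14/15)
Y(t, p) = (-51 + t)/(-60 + I*√71/3) (Y(t, p) = (t - 51)/((5 + I*√71/3) - 65) = (-51 + t)/(-60 + I*√71/3))
1/(Y(O(-5), 67) - 22814) = 1/(-(-51 + 14/15)/(60 - I*√71/3) - 22814) = 1/(-1*(-751/15)/(60 - I*√71/3) - 22814) = 1/(751/(15*(60 - I*√71/3)) - 22814) = 1/(-22814 + 751/(15*(60 - I*√71/3)))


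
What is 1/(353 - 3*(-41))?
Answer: 1/476 ≈ 0.0021008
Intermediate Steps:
1/(353 - 3*(-41)) = 1/(353 + 123) = 1/476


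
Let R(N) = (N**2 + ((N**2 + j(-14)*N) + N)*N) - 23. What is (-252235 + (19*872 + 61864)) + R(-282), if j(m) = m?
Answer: -23553882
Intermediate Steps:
R(N) = -23 + N**2 + N*(N**2 - 13*N) (R(N) = (N**2 + ((N**2 - 14*N) + N)*N) - 23 = (N**2 + (N**2 - 13*N)*N) - 23 = (N**2 + N*(N**2 - 13*N)) - 23 = -23 + N**2 + N*(N**2 - 13*N))
(-252235 + (19*872 + 61864)) + R(-282) = (-252235 + (19*872 + 61864)) + (-23 + (-282)**3 - 12*(-282)**2) = (-252235 + (16568 + 61864)) + (-23 - 22425768 - 12*79524) = (-252235 + 78432) + (-23 - 22425768 - 954288) = -173803 - 23380079 = -23553882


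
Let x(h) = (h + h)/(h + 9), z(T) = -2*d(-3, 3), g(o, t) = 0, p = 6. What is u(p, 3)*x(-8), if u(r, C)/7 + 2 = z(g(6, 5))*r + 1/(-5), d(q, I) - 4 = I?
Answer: 48272/5 ≈ 9654.4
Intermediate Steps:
d(q, I) = 4 + I
z(T) = -14 (z(T) = -2*(4 + 3) = -2*7 = -14)
u(r, C) = -77/5 - 98*r (u(r, C) = -14 + 7*(-14*r + 1/(-5)) = -14 + 7*(-14*r - 1/5) = -14 + 7*(-1/5 - 14*r) = -14 + (-7/5 - 98*r) = -77/5 - 98*r)
x(h) = 2*h/(9 + h) (x(h) = (2*h)/(9 + h) = 2*h/(9 + h))
u(p, 3)*x(-8) = (-77/5 - 98*6)*(2*(-8)/(9 - 8)) = (-77/5 - 588)*(2*(-8)/1) = -6034*(-8)/5 = -3017/5*(-16) = 48272/5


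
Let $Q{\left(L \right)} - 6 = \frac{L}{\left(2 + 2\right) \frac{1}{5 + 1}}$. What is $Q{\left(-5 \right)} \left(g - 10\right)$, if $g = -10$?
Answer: $30$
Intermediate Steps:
$Q{\left(L \right)} = 6 + \frac{3 L}{2}$ ($Q{\left(L \right)} = 6 + \frac{L}{\left(2 + 2\right) \frac{1}{5 + 1}} = 6 + \frac{L}{4 \cdot \frac{1}{6}} = 6 + \frac{L}{\frac{2}{3}} = 6 + L \frac{3}{2} = 6 + \frac{3 L}{2}$)
$Q{\left(-5 \right)} \left(g - 10\right) = \left(6 + \frac{3}{2} \left(-5\right)\right) \left(-10 - 10\right) = \left(6 - \frac{15}{2}\right) \left(-20\right) = \left(- \frac{3}{2}\right) \left(-20\right) = 30$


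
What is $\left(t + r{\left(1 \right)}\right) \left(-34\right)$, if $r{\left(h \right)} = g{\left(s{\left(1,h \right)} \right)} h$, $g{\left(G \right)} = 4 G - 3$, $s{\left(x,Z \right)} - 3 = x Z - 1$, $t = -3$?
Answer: $-204$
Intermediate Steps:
$s{\left(x,Z \right)} = 2 + Z x$ ($s{\left(x,Z \right)} = 3 + \left(x Z - 1\right) = 3 + \left(Z x - 1\right) = 3 + \left(-1 + Z x\right) = 2 + Z x$)
$g{\left(G \right)} = -3 + 4 G$
$r{\left(h \right)} = h \left(5 + 4 h\right)$ ($r{\left(h \right)} = \left(-3 + 4 \left(2 + h 1\right)\right) h = \left(-3 + 4 \left(2 + h\right)\right) h = \left(-3 + \left(8 + 4 h\right)\right) h = \left(5 + 4 h\right) h = h \left(5 + 4 h\right)$)
$\left(t + r{\left(1 \right)}\right) \left(-34\right) = \left(-3 + 1 \left(5 + 4 \cdot 1\right)\right) \left(-34\right) = \left(-3 + 1 \left(5 + 4\right)\right) \left(-34\right) = \left(-3 + 1 \cdot 9\right) \left(-34\right) = \left(-3 + 9\right) \left(-34\right) = 6 \left(-34\right) = -204$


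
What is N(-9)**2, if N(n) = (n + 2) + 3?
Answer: 16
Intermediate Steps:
N(n) = 5 + n (N(n) = (2 + n) + 3 = 5 + n)
N(-9)**2 = (5 - 9)**2 = (-4)**2 = 16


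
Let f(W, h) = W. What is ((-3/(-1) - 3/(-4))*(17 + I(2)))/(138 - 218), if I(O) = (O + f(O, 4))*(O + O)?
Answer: -99/64 ≈ -1.5469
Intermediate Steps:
I(O) = 4*O² (I(O) = (O + O)*(O + O) = (2*O)*(2*O) = 4*O²)
((-3/(-1) - 3/(-4))*(17 + I(2)))/(138 - 218) = ((-3/(-1) - 3/(-4))*(17 + 4*2²))/(138 - 218) = ((-3*(-1) - 3*(-¼))*(17 + 4*4))/(-80) = -(3 + ¾)*(17 + 16)/80 = -3*33/64 = -1/80*495/4 = -99/64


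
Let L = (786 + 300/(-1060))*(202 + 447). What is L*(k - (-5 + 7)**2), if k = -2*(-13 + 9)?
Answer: 108105228/53 ≈ 2.0397e+6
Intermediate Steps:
k = 8 (k = -2*(-4) = 8)
L = 27026307/53 (L = (786 + 300*(-1/1060))*649 = (786 - 15/53)*649 = (41643/53)*649 = 27026307/53 ≈ 5.0993e+5)
L*(k - (-5 + 7)**2) = 27026307*(8 - (-5 + 7)**2)/53 = 27026307*(8 - 1*2**2)/53 = 27026307*(8 - 1*4)/53 = 27026307*(8 - 4)/53 = (27026307/53)*4 = 108105228/53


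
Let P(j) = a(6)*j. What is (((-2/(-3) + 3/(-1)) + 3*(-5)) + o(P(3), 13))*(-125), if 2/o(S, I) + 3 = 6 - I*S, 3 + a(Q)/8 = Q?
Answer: 2021750/933 ≈ 2166.9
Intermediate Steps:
a(Q) = -24 + 8*Q
P(j) = 24*j (P(j) = (-24 + 8*6)*j = (-24 + 48)*j = 24*j)
o(S, I) = 2/(3 - I*S) (o(S, I) = 2/(-3 + (6 - I*S)) = 2/(3 - I*S))
(((-2/(-3) + 3/(-1)) + 3*(-5)) + o(P(3), 13))*(-125) = (((-2/(-3) + 3/(-1)) + 3*(-5)) - 2/(-3 + 13*(24*3)))*(-125) = (((-2*(-1/3) + 3*(-1)) - 15) - 2/(-3 + 13*72))*(-125) = (((2/3 - 3) - 15) - 2/(-3 + 936))*(-125) = ((-7/3 - 15) - 2/933)*(-125) = (-52/3 - 2*1/933)*(-125) = (-52/3 - 2/933)*(-125) = -16174/933*(-125) = 2021750/933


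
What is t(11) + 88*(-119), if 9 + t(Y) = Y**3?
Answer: -9150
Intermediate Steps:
t(Y) = -9 + Y**3
t(11) + 88*(-119) = (-9 + 11**3) + 88*(-119) = (-9 + 1331) - 10472 = 1322 - 10472 = -9150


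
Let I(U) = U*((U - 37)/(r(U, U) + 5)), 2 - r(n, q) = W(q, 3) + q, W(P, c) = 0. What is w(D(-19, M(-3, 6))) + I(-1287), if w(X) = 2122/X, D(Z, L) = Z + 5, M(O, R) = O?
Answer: 5277491/4529 ≈ 1165.3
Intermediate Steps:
D(Z, L) = 5 + Z
r(n, q) = 2 - q (r(n, q) = 2 - (0 + q) = 2 - q)
I(U) = U*(-37 + U)/(7 - U) (I(U) = U*((U - 37)/((2 - U) + 5)) = U*((-37 + U)/(7 - U)) = U*(-37 + U)/(7 - U))
w(D(-19, M(-3, 6))) + I(-1287) = 2122/(5 - 19) - 1287*(37 - 1*(-1287))/(-7 - 1287) = 2122/(-14) - 1287*(37 + 1287)/(-1294) = 2122*(-1/14) - 1287*(-1/1294)*1324 = -1061/7 + 851994/647 = 5277491/4529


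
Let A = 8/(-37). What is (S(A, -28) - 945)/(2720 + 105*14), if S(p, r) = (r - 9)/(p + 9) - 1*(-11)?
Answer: -304919/1361750 ≈ -0.22392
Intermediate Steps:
A = -8/37 (A = 8*(-1/37) = -8/37 ≈ -0.21622)
S(p, r) = 11 + (-9 + r)/(9 + p) (S(p, r) = (-9 + r)/(9 + p) + 11 = 11 + (-9 + r)/(9 + p))
(S(A, -28) - 945)/(2720 + 105*14) = ((90 - 28 + 11*(-8/37))/(9 - 8/37) - 945)/(2720 + 105*14) = ((90 - 28 - 88/37)/(325/37) - 945)/(2720 + 1470) = ((37/325)*(2206/37) - 945)/4190 = (2206/325 - 945)*(1/4190) = -304919/325*1/4190 = -304919/1361750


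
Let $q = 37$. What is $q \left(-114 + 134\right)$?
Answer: $740$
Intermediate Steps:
$q \left(-114 + 134\right) = 37 \left(-114 + 134\right) = 37 \cdot 20 = 740$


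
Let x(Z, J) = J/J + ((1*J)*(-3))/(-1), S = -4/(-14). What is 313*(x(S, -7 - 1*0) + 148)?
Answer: 40064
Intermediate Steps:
S = 2/7 (S = -4*(-1/14) = 2/7 ≈ 0.28571)
x(Z, J) = 1 + 3*J (x(Z, J) = 1 + (J*(-3))*(-1) = 1 - 3*J*(-1) = 1 + 3*J)
313*(x(S, -7 - 1*0) + 148) = 313*((1 + 3*(-7 - 1*0)) + 148) = 313*((1 + 3*(-7 + 0)) + 148) = 313*((1 + 3*(-7)) + 148) = 313*((1 - 21) + 148) = 313*(-20 + 148) = 313*128 = 40064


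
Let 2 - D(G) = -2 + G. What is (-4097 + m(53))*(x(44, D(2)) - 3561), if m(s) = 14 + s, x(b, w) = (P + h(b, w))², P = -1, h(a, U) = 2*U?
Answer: 14314560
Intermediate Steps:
D(G) = 4 - G (D(G) = 2 - (-2 + G) = 2 + (2 - G) = 4 - G)
x(b, w) = (-1 + 2*w)²
(-4097 + m(53))*(x(44, D(2)) - 3561) = (-4097 + (14 + 53))*((-1 + 2*(4 - 1*2))² - 3561) = (-4097 + 67)*((-1 + 2*(4 - 2))² - 3561) = -4030*((-1 + 2*2)² - 3561) = -4030*((-1 + 4)² - 3561) = -4030*(3² - 3561) = -4030*(9 - 3561) = -4030*(-3552) = 14314560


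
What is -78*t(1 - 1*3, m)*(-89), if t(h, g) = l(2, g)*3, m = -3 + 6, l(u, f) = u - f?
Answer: -20826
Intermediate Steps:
m = 3
t(h, g) = 6 - 3*g (t(h, g) = (2 - g)*3 = 6 - 3*g)
-78*t(1 - 1*3, m)*(-89) = -78*(6 - 3*3)*(-89) = -78*(6 - 9)*(-89) = -78*(-3)*(-89) = 234*(-89) = -20826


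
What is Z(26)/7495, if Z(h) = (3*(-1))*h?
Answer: -78/7495 ≈ -0.010407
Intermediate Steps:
Z(h) = -3*h
Z(26)/7495 = -3*26/7495 = -78*1/7495 = -78/7495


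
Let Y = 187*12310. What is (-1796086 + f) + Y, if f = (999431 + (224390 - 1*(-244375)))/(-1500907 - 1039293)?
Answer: 321261267151/635050 ≈ 5.0588e+5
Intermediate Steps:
f = -367049/635050 (f = (999431 + (224390 + 244375))/(-2540200) = (999431 + 468765)*(-1/2540200) = 1468196*(-1/2540200) = -367049/635050 ≈ -0.57798)
Y = 2301970
(-1796086 + f) + Y = (-1796086 - 367049/635050) + 2301970 = -1140604781349/635050 + 2301970 = 321261267151/635050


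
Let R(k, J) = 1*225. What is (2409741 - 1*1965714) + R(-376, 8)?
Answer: 444252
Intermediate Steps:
R(k, J) = 225
(2409741 - 1*1965714) + R(-376, 8) = (2409741 - 1*1965714) + 225 = (2409741 - 1965714) + 225 = 444027 + 225 = 444252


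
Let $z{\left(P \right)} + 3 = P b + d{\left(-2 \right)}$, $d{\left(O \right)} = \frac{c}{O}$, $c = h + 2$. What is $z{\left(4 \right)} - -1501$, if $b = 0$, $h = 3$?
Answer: $\frac{2991}{2} \approx 1495.5$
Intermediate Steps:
$c = 5$ ($c = 3 + 2 = 5$)
$d{\left(O \right)} = \frac{5}{O}$
$z{\left(P \right)} = - \frac{11}{2}$ ($z{\left(P \right)} = -3 + \left(P 0 + \frac{5}{-2}\right) = -3 + \left(0 + 5 \left(- \frac{1}{2}\right)\right) = -3 + \left(0 - \frac{5}{2}\right) = -3 - \frac{5}{2} = - \frac{11}{2}$)
$z{\left(4 \right)} - -1501 = - \frac{11}{2} - -1501 = - \frac{11}{2} + 1501 = \frac{2991}{2}$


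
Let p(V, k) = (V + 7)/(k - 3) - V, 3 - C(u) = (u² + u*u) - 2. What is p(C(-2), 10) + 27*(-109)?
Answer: -20576/7 ≈ -2939.4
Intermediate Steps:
C(u) = 5 - 2*u² (C(u) = 3 - ((u² + u*u) - 2) = 3 - ((u² + u²) - 2) = 3 - (2*u² - 2) = 3 - (-2 + 2*u²) = 3 + (2 - 2*u²) = 5 - 2*u²)
p(V, k) = -V + (7 + V)/(-3 + k) (p(V, k) = (7 + V)/(-3 + k) - V = -V + (7 + V)/(-3 + k))
p(C(-2), 10) + 27*(-109) = (7 + 4*(5 - 2*(-2)²) - 1*(5 - 2*(-2)²)*10)/(-3 + 10) + 27*(-109) = (7 + 4*(5 - 2*4) - 1*(5 - 2*4)*10)/7 - 2943 = (7 + 4*(5 - 8) - 1*(5 - 8)*10)/7 - 2943 = (7 + 4*(-3) - 1*(-3)*10)/7 - 2943 = (7 - 12 + 30)/7 - 2943 = (⅐)*25 - 2943 = 25/7 - 2943 = -20576/7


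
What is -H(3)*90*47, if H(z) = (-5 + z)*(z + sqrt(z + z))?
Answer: 25380 + 8460*sqrt(6) ≈ 46103.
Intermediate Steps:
H(z) = (-5 + z)*(z + sqrt(2)*sqrt(z)) (H(z) = (-5 + z)*(z + sqrt(2*z)) = (-5 + z)*(z + sqrt(2)*sqrt(z)))
-H(3)*90*47 = -(3**2 - 5*3 + sqrt(2)*3**(3/2) - 5*sqrt(2)*sqrt(3))*90*47 = -(9 - 15 + sqrt(2)*(3*sqrt(3)) - 5*sqrt(6))*90*47 = -(9 - 15 + 3*sqrt(6) - 5*sqrt(6))*90*47 = -(-6 - 2*sqrt(6))*90*47 = -(-540 - 180*sqrt(6))*47 = -(-25380 - 8460*sqrt(6)) = 25380 + 8460*sqrt(6)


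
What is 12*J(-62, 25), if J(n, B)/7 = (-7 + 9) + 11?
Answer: 1092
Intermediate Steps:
J(n, B) = 91 (J(n, B) = 7*((-7 + 9) + 11) = 7*(2 + 11) = 7*13 = 91)
12*J(-62, 25) = 12*91 = 1092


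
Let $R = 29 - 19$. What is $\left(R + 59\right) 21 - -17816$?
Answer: $19265$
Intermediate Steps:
$R = 10$
$\left(R + 59\right) 21 - -17816 = \left(10 + 59\right) 21 - -17816 = 69 \cdot 21 + 17816 = 1449 + 17816 = 19265$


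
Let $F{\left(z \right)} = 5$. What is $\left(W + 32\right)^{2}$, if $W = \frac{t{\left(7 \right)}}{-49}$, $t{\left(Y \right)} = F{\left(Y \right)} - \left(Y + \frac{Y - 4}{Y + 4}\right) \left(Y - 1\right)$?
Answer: $\frac{312334929}{290521} \approx 1075.1$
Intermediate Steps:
$t{\left(Y \right)} = 5 - \left(-1 + Y\right) \left(Y + \frac{-4 + Y}{4 + Y}\right)$ ($t{\left(Y \right)} = 5 - \left(Y + \frac{Y - 4}{Y + 4}\right) \left(Y - 1\right) = 5 - \left(Y + \frac{-4 + Y}{4 + Y}\right) \left(-1 + Y\right) = 5 - \left(-1 + Y\right) \left(Y + \frac{-4 + Y}{4 + Y}\right)$)
$W = \frac{425}{539}$ ($W = \frac{\frac{1}{4 + 7} \left(16 - 7^{3} - 4 \cdot 7^{2} + 14 \cdot 7\right)}{-49} = \frac{16 - 343 - 196 + 98}{11} \left(- \frac{1}{49}\right) = \frac{1}{11} \left(-425\right) \left(- \frac{1}{49}\right) = \left(- \frac{425}{11}\right) \left(- \frac{1}{49}\right) = \frac{425}{539} \approx 0.7885$)
$\left(W + 32\right)^{2} = \left(\frac{425}{539} + 32\right)^{2} = \left(\frac{17673}{539}\right)^{2} = \frac{312334929}{290521}$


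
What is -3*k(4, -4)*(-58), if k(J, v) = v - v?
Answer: 0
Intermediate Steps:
k(J, v) = 0
-3*k(4, -4)*(-58) = -3*0*(-58) = 0*(-58) = 0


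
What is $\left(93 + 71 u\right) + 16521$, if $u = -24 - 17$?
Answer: $13703$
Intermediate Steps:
$u = -41$ ($u = -24 - 17 = -41$)
$\left(93 + 71 u\right) + 16521 = \left(93 + 71 \left(-41\right)\right) + 16521 = \left(93 - 2911\right) + 16521 = -2818 + 16521 = 13703$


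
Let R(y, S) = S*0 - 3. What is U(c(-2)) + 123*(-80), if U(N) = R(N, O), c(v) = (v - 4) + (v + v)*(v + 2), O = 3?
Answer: -9843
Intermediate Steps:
R(y, S) = -3 (R(y, S) = 0 - 3 = -3)
c(v) = -4 + v + 2*v*(2 + v) (c(v) = (-4 + v) + (2*v)*(2 + v) = (-4 + v) + 2*v*(2 + v) = -4 + v + 2*v*(2 + v))
U(N) = -3
U(c(-2)) + 123*(-80) = -3 + 123*(-80) = -3 - 9840 = -9843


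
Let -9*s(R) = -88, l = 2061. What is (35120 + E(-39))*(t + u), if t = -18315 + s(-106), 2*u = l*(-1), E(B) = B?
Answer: -12209696483/18 ≈ -6.7832e+8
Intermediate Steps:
s(R) = 88/9 (s(R) = -⅑*(-88) = 88/9)
u = -2061/2 (u = (2061*(-1))/2 = (½)*(-2061) = -2061/2 ≈ -1030.5)
t = -164747/9 (t = -18315 + 88/9 = -164747/9 ≈ -18305.)
(35120 + E(-39))*(t + u) = (35120 - 39)*(-164747/9 - 2061/2) = 35081*(-348043/18) = -12209696483/18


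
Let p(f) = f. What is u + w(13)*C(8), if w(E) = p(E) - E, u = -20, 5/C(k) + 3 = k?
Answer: -20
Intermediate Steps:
C(k) = 5/(-3 + k)
w(E) = 0 (w(E) = E - E = 0)
u + w(13)*C(8) = -20 + 0*(5/(-3 + 8)) = -20 + 0*(5/5) = -20 + 0*(5*(1/5)) = -20 + 0*1 = -20 + 0 = -20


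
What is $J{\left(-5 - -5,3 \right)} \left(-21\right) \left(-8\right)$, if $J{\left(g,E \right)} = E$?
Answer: $504$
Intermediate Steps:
$J{\left(-5 - -5,3 \right)} \left(-21\right) \left(-8\right) = 3 \left(-21\right) \left(-8\right) = \left(-63\right) \left(-8\right) = 504$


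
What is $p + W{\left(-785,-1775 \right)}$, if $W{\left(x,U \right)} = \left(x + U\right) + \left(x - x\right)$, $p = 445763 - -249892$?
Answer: $693095$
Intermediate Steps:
$p = 695655$ ($p = 445763 + 249892 = 695655$)
$W{\left(x,U \right)} = U + x$ ($W{\left(x,U \right)} = \left(U + x\right) + 0 = U + x$)
$p + W{\left(-785,-1775 \right)} = 695655 - 2560 = 693095$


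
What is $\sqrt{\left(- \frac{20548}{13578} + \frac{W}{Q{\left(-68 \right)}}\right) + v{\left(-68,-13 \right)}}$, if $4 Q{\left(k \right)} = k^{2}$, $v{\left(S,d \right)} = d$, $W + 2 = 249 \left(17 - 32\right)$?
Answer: $\frac{i \sqrt{945519841581}}{230826} \approx 4.2126 i$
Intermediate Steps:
$W = -3737$ ($W = -2 + 249 \left(17 - 32\right) = -2 + 249 \left(-15\right) = -2 - 3735 = -3737$)
$Q{\left(k \right)} = \frac{k^{2}}{4}$
$\sqrt{\left(- \frac{20548}{13578} + \frac{W}{Q{\left(-68 \right)}}\right) + v{\left(-68,-13 \right)}} = \sqrt{\left(- \frac{20548}{13578} - \frac{3737}{\frac{1}{4} \left(-68\right)^{2}}\right) - 13} = \sqrt{\left(\left(-20548\right) \frac{1}{13578} - \frac{3737}{\frac{1}{4} \cdot 4624}\right) - 13} = \sqrt{\left(- \frac{10274}{6789} - \frac{3737}{1156}\right) - 13} = \sqrt{- \frac{37247237}{7848084} - 13} = \sqrt{- \frac{139272329}{7848084}} = \frac{i \sqrt{945519841581}}{230826}$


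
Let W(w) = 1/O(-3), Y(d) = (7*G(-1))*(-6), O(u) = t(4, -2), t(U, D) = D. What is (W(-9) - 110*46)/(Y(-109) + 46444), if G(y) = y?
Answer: -10121/92972 ≈ -0.10886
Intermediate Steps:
O(u) = -2
Y(d) = 42 (Y(d) = (7*(-1))*(-6) = -7*(-6) = 42)
W(w) = -½ (W(w) = 1/(-2) = -½)
(W(-9) - 110*46)/(Y(-109) + 46444) = (-½ - 110*46)/(42 + 46444) = (-½ - 5060)/46486 = -10121/2*1/46486 = -10121/92972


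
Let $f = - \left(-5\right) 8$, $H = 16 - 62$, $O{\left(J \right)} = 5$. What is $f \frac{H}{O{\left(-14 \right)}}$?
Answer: $-368$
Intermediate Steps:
$H = -46$
$f = 40$ ($f = \left(-1\right) \left(-40\right) = 40$)
$f \frac{H}{O{\left(-14 \right)}} = 40 \left(- \frac{46}{5}\right) = -368$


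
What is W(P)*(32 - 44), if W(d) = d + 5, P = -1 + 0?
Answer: -48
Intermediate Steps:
P = -1
W(d) = 5 + d
W(P)*(32 - 44) = (5 - 1)*(32 - 44) = 4*(-12) = -48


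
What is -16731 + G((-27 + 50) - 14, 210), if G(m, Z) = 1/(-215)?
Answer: -3597166/215 ≈ -16731.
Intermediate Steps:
G(m, Z) = -1/215
-16731 + G((-27 + 50) - 14, 210) = -16731 - 1/215 = -3597166/215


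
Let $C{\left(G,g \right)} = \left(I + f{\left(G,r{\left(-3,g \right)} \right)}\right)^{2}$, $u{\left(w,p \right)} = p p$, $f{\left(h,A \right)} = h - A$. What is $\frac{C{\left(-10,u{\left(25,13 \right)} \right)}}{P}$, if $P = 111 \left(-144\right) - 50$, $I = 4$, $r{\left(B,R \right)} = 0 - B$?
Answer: $- \frac{81}{16034} \approx -0.0050518$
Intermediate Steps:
$r{\left(B,R \right)} = - B$
$u{\left(w,p \right)} = p^{2}$
$C{\left(G,g \right)} = \left(1 + G\right)^{2}$ ($C{\left(G,g \right)} = \left(4 + \left(G - \left(-1\right) \left(-3\right)\right)\right)^{2} = \left(4 + \left(G - 3\right)\right)^{2} = \left(4 + \left(-3 + G\right)\right)^{2} = \left(1 + G\right)^{2}$)
$P = -16034$ ($P = -15984 - 50 = -16034$)
$\frac{C{\left(-10,u{\left(25,13 \right)} \right)}}{P} = \frac{\left(1 - 10\right)^{2}}{-16034} = \left(-9\right)^{2} \left(- \frac{1}{16034}\right) = 81 \left(- \frac{1}{16034}\right) = - \frac{81}{16034}$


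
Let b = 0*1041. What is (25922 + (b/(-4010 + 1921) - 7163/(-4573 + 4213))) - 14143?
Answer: 4247603/360 ≈ 11799.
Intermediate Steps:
b = 0
(25922 + (b/(-4010 + 1921) - 7163/(-4573 + 4213))) - 14143 = (25922 + (0/(-4010 + 1921) - 7163/(-4573 + 4213))) - 14143 = (25922 + (0/(-2089) - 7163/(-360))) - 14143 = (25922 + (0*(-1/2089) - 7163*(-1/360))) - 14143 = (25922 + (0 + 7163/360)) - 14143 = (25922 + 7163/360) - 14143 = 9339083/360 - 14143 = 4247603/360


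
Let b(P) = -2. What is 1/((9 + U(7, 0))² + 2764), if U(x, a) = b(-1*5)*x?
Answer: 1/2789 ≈ 0.00035855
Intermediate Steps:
U(x, a) = -2*x
1/((9 + U(7, 0))² + 2764) = 1/((9 - 2*7)² + 2764) = 1/((9 - 14)² + 2764) = 1/((-5)² + 2764) = 1/(25 + 2764) = 1/2789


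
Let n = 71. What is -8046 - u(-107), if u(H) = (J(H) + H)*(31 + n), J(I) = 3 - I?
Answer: -8352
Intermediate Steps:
u(H) = 306 (u(H) = ((3 - H) + H)*(31 + 71) = 3*102 = 306)
-8046 - u(-107) = -8046 - 1*306 = -8046 - 306 = -8352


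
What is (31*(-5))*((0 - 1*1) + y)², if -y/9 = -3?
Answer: -104780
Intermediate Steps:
y = 27 (y = -9*(-3) = 27)
(31*(-5))*((0 - 1*1) + y)² = (31*(-5))*((0 - 1*1) + 27)² = -155*((0 - 1) + 27)² = -155*(-1 + 27)² = -155*26² = -155*676 = -104780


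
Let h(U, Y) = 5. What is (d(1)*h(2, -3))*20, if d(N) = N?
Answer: 100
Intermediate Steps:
(d(1)*h(2, -3))*20 = (1*5)*20 = 5*20 = 100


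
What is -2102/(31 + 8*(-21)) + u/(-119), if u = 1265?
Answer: 76833/16303 ≈ 4.7128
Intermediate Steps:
-2102/(31 + 8*(-21)) + u/(-119) = -2102/(31 + 8*(-21)) + 1265/(-119) = -2102/(31 - 168) + 1265*(-1/119) = -2102/(-137) - 1265/119 = -2102*(-1/137) - 1265/119 = 2102/137 - 1265/119 = 76833/16303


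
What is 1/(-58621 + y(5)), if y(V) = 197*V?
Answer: -1/57636 ≈ -1.7350e-5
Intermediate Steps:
1/(-58621 + y(5)) = 1/(-58621 + 197*5) = 1/(-58621 + 985) = 1/(-57636) = -1/57636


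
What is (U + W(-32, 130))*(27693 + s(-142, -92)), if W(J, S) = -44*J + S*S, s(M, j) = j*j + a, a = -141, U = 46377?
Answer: 2329694960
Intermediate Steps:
s(M, j) = -141 + j² (s(M, j) = j*j - 141 = j² - 141 = -141 + j²)
W(J, S) = S² - 44*J (W(J, S) = -44*J + S² = S² - 44*J)
(U + W(-32, 130))*(27693 + s(-142, -92)) = (46377 + (130² - 44*(-32)))*(27693 + (-141 + (-92)²)) = (46377 + (16900 + 1408))*(27693 + (-141 + 8464)) = (46377 + 18308)*(27693 + 8323) = 64685*36016 = 2329694960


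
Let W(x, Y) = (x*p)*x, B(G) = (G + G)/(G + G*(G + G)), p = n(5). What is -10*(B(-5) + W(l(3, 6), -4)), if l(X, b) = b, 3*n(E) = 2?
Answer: -2140/9 ≈ -237.78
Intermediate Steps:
n(E) = 2/3 (n(E) = (1/3)*2 = 2/3)
p = 2/3 ≈ 0.66667
B(G) = 2*G/(G + 2*G**2) (B(G) = (2*G)/(G + G*(2*G)) = (2*G)/(G + 2*G**2) = 2*G/(G + 2*G**2))
W(x, Y) = 2*x**2/3 (W(x, Y) = (x*(2/3))*x = (2*x/3)*x = 2*x**2/3)
-10*(B(-5) + W(l(3, 6), -4)) = -10*(2/(1 + 2*(-5)) + (2/3)*6**2) = -10*(2/(1 - 10) + (2/3)*36) = -10*(2/(-9) + 24) = -10*(2*(-1/9) + 24) = -10*(-2/9 + 24) = -10*214/9 = -2140/9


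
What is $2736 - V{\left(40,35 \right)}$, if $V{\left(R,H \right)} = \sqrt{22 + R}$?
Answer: $2736 - \sqrt{62} \approx 2728.1$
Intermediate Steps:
$2736 - V{\left(40,35 \right)} = 2736 - \sqrt{22 + 40} = 2736 - \sqrt{62}$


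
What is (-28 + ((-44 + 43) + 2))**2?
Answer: 729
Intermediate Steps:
(-28 + ((-44 + 43) + 2))**2 = (-28 + (-1 + 2))**2 = (-28 + 1)**2 = (-27)**2 = 729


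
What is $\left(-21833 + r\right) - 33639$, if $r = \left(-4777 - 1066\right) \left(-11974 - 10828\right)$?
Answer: $133176614$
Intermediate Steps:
$r = 133232086$ ($r = \left(-5843\right) \left(-22802\right) = 133232086$)
$\left(-21833 + r\right) - 33639 = \left(-21833 + 133232086\right) - 33639 = 133210253 - 33639 = 133176614$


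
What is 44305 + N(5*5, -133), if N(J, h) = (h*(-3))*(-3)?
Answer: 43108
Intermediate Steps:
N(J, h) = 9*h (N(J, h) = -3*h*(-3) = 9*h)
44305 + N(5*5, -133) = 44305 + 9*(-133) = 44305 - 1197 = 43108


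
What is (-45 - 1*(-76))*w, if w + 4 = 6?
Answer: 62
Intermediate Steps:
w = 2 (w = -4 + 6 = 2)
(-45 - 1*(-76))*w = (-45 - 1*(-76))*2 = (-45 + 76)*2 = 31*2 = 62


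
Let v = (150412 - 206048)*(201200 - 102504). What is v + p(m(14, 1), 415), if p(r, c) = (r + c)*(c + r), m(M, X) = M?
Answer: -5490866615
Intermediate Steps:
v = -5491050656 (v = -55636*98696 = -5491050656)
p(r, c) = (c + r)² (p(r, c) = (c + r)*(c + r) = (c + r)²)
v + p(m(14, 1), 415) = -5491050656 + (415 + 14)² = -5491050656 + 429² = -5491050656 + 184041 = -5490866615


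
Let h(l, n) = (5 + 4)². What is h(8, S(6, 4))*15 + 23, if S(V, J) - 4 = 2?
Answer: 1238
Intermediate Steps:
S(V, J) = 6 (S(V, J) = 4 + 2 = 6)
h(l, n) = 81 (h(l, n) = 9² = 81)
h(8, S(6, 4))*15 + 23 = 81*15 + 23 = 1215 + 23 = 1238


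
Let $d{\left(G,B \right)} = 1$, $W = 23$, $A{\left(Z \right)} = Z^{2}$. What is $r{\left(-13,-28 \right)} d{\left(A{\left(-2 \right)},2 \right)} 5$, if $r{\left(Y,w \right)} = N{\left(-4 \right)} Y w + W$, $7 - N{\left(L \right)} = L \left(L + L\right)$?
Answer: $-45385$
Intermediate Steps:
$N{\left(L \right)} = 7 - 2 L^{2}$ ($N{\left(L \right)} = 7 - L \left(L + L\right) = 7 - L 2 L = 7 - 2 L^{2}$)
$r{\left(Y,w \right)} = 23 - 25 Y w$ ($r{\left(Y,w \right)} = \left(7 - 2 \left(-4\right)^{2}\right) Y w + 23 = \left(7 - 32\right) Y w + 23 = - 25 Y w + 23 = 23 - 25 Y w$)
$r{\left(-13,-28 \right)} d{\left(A{\left(-2 \right)},2 \right)} 5 = \left(23 - \left(-325\right) \left(-28\right)\right) 1 \cdot 5 = \left(23 - 9100\right) 5 = \left(-9077\right) 5 = -45385$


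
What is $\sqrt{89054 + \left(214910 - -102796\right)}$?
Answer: $2 \sqrt{101690} \approx 637.78$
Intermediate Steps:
$\sqrt{89054 + \left(214910 - -102796\right)} = \sqrt{89054 + \left(214910 + 102796\right)} = \sqrt{89054 + 317706} = \sqrt{406760} = 2 \sqrt{101690}$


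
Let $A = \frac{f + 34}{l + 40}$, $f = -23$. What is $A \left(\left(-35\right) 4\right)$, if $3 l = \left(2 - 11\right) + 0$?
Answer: $- \frac{1540}{37} \approx -41.622$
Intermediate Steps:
$l = -3$ ($l = \frac{\left(2 - 11\right) + 0}{3} = \frac{-9 + 0}{3} = \frac{1}{3} \left(-9\right) = -3$)
$A = \frac{11}{37}$ ($A = \frac{-23 + 34}{-3 + 40} = \frac{11}{37} \approx 0.2973$)
$A \left(\left(-35\right) 4\right) = \frac{11 \left(\left(-35\right) 4\right)}{37} = \frac{11}{37} \left(-140\right) = - \frac{1540}{37}$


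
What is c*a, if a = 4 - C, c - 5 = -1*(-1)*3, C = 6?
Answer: -16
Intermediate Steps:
c = 8 (c = 5 - 1*(-1)*3 = 5 + 1*3 = 5 + 3 = 8)
a = -2 (a = 4 - 1*6 = 4 - 6 = -2)
c*a = 8*(-2) = -16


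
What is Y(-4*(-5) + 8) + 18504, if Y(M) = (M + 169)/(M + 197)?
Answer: 4163597/225 ≈ 18505.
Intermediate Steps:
Y(M) = (169 + M)/(197 + M)
Y(-4*(-5) + 8) + 18504 = (169 + (-4*(-5) + 8))/(197 + (-4*(-5) + 8)) + 18504 = (169 + (20 + 8))/(197 + (20 + 8)) + 18504 = (169 + 28)/(197 + 28) + 18504 = 197/225 + 18504 = 4163597/225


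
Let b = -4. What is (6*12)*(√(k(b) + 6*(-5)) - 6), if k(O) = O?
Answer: -432 + 72*I*√34 ≈ -432.0 + 419.83*I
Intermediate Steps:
(6*12)*(√(k(b) + 6*(-5)) - 6) = (6*12)*(√(-4 + 6*(-5)) - 6) = 72*(√(-4 - 30) - 6) = 72*(√(-34) - 6) = 72*(I*√34 - 6) = 72*(-6 + I*√34) = -432 + 72*I*√34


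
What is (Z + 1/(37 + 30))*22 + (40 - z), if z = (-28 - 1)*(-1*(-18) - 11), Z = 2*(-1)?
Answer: 13355/67 ≈ 199.33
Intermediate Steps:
Z = -2
z = -203 (z = -29*(18 - 11) = -29*7 = -203)
(Z + 1/(37 + 30))*22 + (40 - z) = (-2 + 1/(37 + 30))*22 + (40 - 1*(-203)) = (-2 + 1/67)*22 + (40 + 203) = (-2 + 1/67)*22 + 243 = -133/67*22 + 243 = -2926/67 + 243 = 13355/67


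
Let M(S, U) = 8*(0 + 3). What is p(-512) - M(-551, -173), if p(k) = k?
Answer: -536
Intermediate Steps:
M(S, U) = 24 (M(S, U) = 8*3 = 24)
p(-512) - M(-551, -173) = -512 - 1*24 = -512 - 24 = -536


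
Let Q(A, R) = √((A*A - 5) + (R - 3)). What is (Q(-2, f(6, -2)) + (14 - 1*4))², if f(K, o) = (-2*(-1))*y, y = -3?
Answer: (10 + I*√10)² ≈ 90.0 + 63.246*I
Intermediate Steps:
f(K, o) = -6 (f(K, o) = -2*(-1)*(-3) = 2*(-3) = -6)
Q(A, R) = √(-8 + R + A²) (Q(A, R) = √((A² - 5) + (-3 + R)) = √((-5 + A²) + (-3 + R)) = √(-8 + R + A²))
(Q(-2, f(6, -2)) + (14 - 1*4))² = (√(-8 - 6 + (-2)²) + (14 - 1*4))² = (√(-8 - 6 + 4) + (14 - 4))² = (√(-10) + 10)² = (I*√10 + 10)² = (10 + I*√10)²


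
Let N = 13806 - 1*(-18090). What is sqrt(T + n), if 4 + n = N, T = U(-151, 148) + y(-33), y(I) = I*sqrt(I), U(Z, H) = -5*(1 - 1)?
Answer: sqrt(31892 - 33*I*sqrt(33)) ≈ 178.58 - 0.5308*I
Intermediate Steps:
U(Z, H) = 0 (U(Z, H) = -5*0 = 0)
y(I) = I**(3/2)
T = -33*I*sqrt(33) (T = 0 + (-33)**(3/2) = 0 - 33*I*sqrt(33) = -33*I*sqrt(33) ≈ -189.57*I)
N = 31896 (N = 13806 + 18090 = 31896)
n = 31892 (n = -4 + 31896 = 31892)
sqrt(T + n) = sqrt(-33*I*sqrt(33) + 31892) = sqrt(31892 - 33*I*sqrt(33))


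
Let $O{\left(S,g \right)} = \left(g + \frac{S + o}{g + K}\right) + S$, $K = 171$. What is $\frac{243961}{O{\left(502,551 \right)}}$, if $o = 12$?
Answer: $\frac{88069921}{380390} \approx 231.53$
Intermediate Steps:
$O{\left(S,g \right)} = S + g + \frac{12 + S}{171 + g}$ ($O{\left(S,g \right)} = \left(g + \frac{S + 12}{g + 171}\right) + S = \left(g + \frac{12 + S}{171 + g}\right) + S = S + g + \frac{12 + S}{171 + g}$)
$\frac{243961}{O{\left(502,551 \right)}} = \frac{243961}{\frac{1}{171 + 551} \left(12 + 551^{2} + 171 \cdot 551 + 172 \cdot 502 + 502 \cdot 551\right)} = \frac{243961}{\frac{1}{722} \left(12 + 303601 + 94221 + 86344 + 276602\right)} = \frac{243961}{\frac{1}{722} \cdot 760780} = \frac{243961}{\frac{380390}{361}} = 243961 \cdot \frac{361}{380390} = \frac{88069921}{380390}$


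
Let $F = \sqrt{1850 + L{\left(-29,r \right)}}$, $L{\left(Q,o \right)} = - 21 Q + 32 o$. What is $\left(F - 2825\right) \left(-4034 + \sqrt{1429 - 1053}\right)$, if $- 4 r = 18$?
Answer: $2 \left(2017 - \sqrt{94}\right) \left(2825 - \sqrt{2315}\right) \approx 1.1148 \cdot 10^{7}$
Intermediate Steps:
$r = - \frac{9}{2}$ ($r = \left(- \frac{1}{4}\right) 18 = - \frac{9}{2} \approx -4.5$)
$F = \sqrt{2315}$ ($F = \sqrt{1850 + \left(\left(-21\right) \left(-29\right) + 32 \left(- \frac{9}{2}\right)\right)} = \sqrt{1850 + \left(609 - 144\right)} = \sqrt{1850 + 465} = \sqrt{2315} \approx 48.114$)
$\left(F - 2825\right) \left(-4034 + \sqrt{1429 - 1053}\right) = \left(\sqrt{2315} - 2825\right) \left(-4034 + \sqrt{1429 - 1053}\right) = \left(-2825 + \sqrt{2315}\right) \left(-4034 + \sqrt{376}\right) = \left(-2825 + \sqrt{2315}\right) \left(-4034 + 2 \sqrt{94}\right) = \left(-4034 + 2 \sqrt{94}\right) \left(-2825 + \sqrt{2315}\right)$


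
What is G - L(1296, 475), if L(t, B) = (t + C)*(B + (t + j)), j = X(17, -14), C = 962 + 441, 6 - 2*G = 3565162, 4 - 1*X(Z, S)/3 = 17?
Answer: -6457246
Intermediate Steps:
X(Z, S) = -39 (X(Z, S) = 12 - 3*17 = 12 - 51 = -39)
G = -1782578 (G = 3 - 1/2*3565162 = 3 - 1782581 = -1782578)
C = 1403
j = -39
L(t, B) = (1403 + t)*(-39 + B + t) (L(t, B) = (t + 1403)*(B + (t - 39)) = (1403 + t)*(B + (-39 + t)) = (1403 + t)*(-39 + B + t))
G - L(1296, 475) = -1782578 - (-54717 + 1296**2 + 1364*1296 + 1403*475 + 475*1296) = -1782578 - (-54717 + 1679616 + 1767744 + 666425 + 615600) = -1782578 - 1*4674668 = -1782578 - 4674668 = -6457246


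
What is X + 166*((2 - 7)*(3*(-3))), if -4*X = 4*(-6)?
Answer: 7476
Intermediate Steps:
X = 6 (X = -(-6) = -¼*(-24) = 6)
X + 166*((2 - 7)*(3*(-3))) = 6 + 166*((2 - 7)*(3*(-3))) = 6 + 166*(-5*(-9)) = 6 + 166*45 = 6 + 7470 = 7476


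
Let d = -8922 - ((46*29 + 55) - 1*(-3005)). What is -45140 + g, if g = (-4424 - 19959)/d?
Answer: -601059857/13316 ≈ -45138.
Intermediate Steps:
d = -13316 (d = -8922 - ((1334 + 55) + 3005) = -8922 - (1389 + 3005) = -8922 - 1*4394 = -8922 - 4394 = -13316)
g = 24383/13316 (g = (-4424 - 19959)/(-13316) = -24383*(-1/13316) = 24383/13316 ≈ 1.8311)
-45140 + g = -45140 + 24383/13316 = -601059857/13316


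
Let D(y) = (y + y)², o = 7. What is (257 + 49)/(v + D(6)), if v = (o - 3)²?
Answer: 153/80 ≈ 1.9125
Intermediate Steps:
D(y) = 4*y² (D(y) = (2*y)² = 4*y²)
v = 16 (v = (7 - 3)² = 4² = 16)
(257 + 49)/(v + D(6)) = (257 + 49)/(16 + 4*6²) = 306/(16 + 4*36) = 306/(16 + 144) = 306/160 = 306*(1/160) = 153/80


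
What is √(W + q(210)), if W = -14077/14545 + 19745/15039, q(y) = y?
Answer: 2*√279573021309371385/72914085 ≈ 14.503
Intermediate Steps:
W = 75487022/218742255 (W = -14077*1/14545 + 19745*(1/15039) = -14077/14545 + 19745/15039 = 75487022/218742255 ≈ 0.34510)
√(W + q(210)) = √(75487022/218742255 + 210) = √(46011360572/218742255) = 2*√279573021309371385/72914085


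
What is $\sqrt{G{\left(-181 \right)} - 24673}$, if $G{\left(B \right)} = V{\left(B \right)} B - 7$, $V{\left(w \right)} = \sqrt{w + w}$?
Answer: $\sqrt{-24680 - 181 i \sqrt{362}} \approx 10.934 - 157.48 i$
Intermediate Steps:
$V{\left(w \right)} = \sqrt{2} \sqrt{w}$ ($V{\left(w \right)} = \sqrt{2 w} = \sqrt{2} \sqrt{w}$)
$G{\left(B \right)} = -7 + \sqrt{2} B^{\frac{3}{2}}$ ($G{\left(B \right)} = \sqrt{2} \sqrt{B} B - 7 = \sqrt{2} B^{\frac{3}{2}} - 7 = -7 + \sqrt{2} B^{\frac{3}{2}}$)
$\sqrt{G{\left(-181 \right)} - 24673} = \sqrt{\left(-7 + \sqrt{2} \left(-181\right)^{\frac{3}{2}}\right) - 24673} = \sqrt{\left(-7 + \sqrt{2} \left(- 181 i \sqrt{181}\right)\right) - 24673} = \sqrt{\left(-7 - 181 i \sqrt{362}\right) - 24673} = \sqrt{-24680 - 181 i \sqrt{362}}$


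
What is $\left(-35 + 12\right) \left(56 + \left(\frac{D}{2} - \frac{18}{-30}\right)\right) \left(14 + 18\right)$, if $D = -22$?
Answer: $- \frac{167808}{5} \approx -33562.0$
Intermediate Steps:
$\left(-35 + 12\right) \left(56 + \left(\frac{D}{2} - \frac{18}{-30}\right)\right) \left(14 + 18\right) = \left(-35 + 12\right) \left(56 - \left(11 - \frac{3}{5}\right)\right) \left(14 + 18\right) = - 23 \left(56 - \frac{52}{5}\right) 32 = \left(-23\right) \frac{228}{5} \cdot 32 = \left(- \frac{5244}{5}\right) 32 = - \frac{167808}{5}$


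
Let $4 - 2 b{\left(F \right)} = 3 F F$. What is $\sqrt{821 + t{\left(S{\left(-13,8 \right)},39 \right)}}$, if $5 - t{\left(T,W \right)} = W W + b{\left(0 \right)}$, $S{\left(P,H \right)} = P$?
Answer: $i \sqrt{697} \approx 26.401 i$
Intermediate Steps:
$b{\left(F \right)} = 2 - \frac{3 F^{2}}{2}$ ($b{\left(F \right)} = 2 - \frac{3 F F}{2} = 2 - \frac{3 F^{2}}{2}$)
$t{\left(T,W \right)} = 3 - W^{2}$ ($t{\left(T,W \right)} = 5 - \left(W W + \left(2 - \frac{3 \cdot 0^{2}}{2}\right)\right) = 5 - \left(W^{2} + \left(2 - 0\right)\right) = 5 - \left(W^{2} + \left(2 + 0\right)\right) = 5 - \left(W^{2} + 2\right) = 5 - \left(2 + W^{2}\right) = 3 - W^{2}$)
$\sqrt{821 + t{\left(S{\left(-13,8 \right)},39 \right)}} = \sqrt{821 + \left(3 - 39^{2}\right)} = \sqrt{821 + \left(3 - 1521\right)} = \sqrt{821 - 1518} = \sqrt{-697} = i \sqrt{697}$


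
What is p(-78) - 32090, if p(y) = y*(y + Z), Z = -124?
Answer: -16334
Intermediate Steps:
p(y) = y*(-124 + y) (p(y) = y*(y - 124) = y*(-124 + y))
p(-78) - 32090 = -78*(-124 - 78) - 32090 = -78*(-202) - 32090 = 15756 - 32090 = -16334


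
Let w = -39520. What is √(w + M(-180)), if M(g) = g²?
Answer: 4*I*√445 ≈ 84.38*I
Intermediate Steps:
√(w + M(-180)) = √(-39520 + (-180)²) = √(-39520 + 32400) = √(-7120) = 4*I*√445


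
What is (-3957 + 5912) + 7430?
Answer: 9385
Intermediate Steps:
(-3957 + 5912) + 7430 = 1955 + 7430 = 9385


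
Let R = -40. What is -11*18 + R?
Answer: -238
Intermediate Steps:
-11*18 + R = -11*18 - 40 = -198 - 40 = -238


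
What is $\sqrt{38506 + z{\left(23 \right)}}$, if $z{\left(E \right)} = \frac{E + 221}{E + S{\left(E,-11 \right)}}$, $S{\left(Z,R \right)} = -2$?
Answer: $\frac{\sqrt{16986270}}{21} \approx 196.26$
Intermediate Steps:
$z{\left(E \right)} = \frac{221 + E}{-2 + E}$ ($z{\left(E \right)} = \frac{E + 221}{E - 2} = \frac{221 + E}{-2 + E}$)
$\sqrt{38506 + z{\left(23 \right)}} = \sqrt{38506 + \frac{221 + 23}{-2 + 23}} = \sqrt{38506 + \frac{1}{21} \cdot 244} = \sqrt{38506 + \frac{244}{21}} = \sqrt{\frac{808870}{21}} = \frac{\sqrt{16986270}}{21}$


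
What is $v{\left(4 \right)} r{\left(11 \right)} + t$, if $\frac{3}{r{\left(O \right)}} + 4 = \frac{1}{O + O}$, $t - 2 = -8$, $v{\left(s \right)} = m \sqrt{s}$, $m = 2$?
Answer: $- \frac{262}{29} \approx -9.0345$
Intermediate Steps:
$v{\left(s \right)} = 2 \sqrt{s}$
$t = -6$ ($t = 2 - 8 = -6$)
$r{\left(O \right)} = \frac{3}{-4 + \frac{1}{2 O}}$ ($r{\left(O \right)} = \frac{3}{-4 + \frac{1}{O + O}} = \frac{3}{-4 + \frac{1}{2 O}}$)
$v{\left(4 \right)} r{\left(11 \right)} + t = 2 \sqrt{4} \left(\left(-6\right) 11 \frac{1}{-1 + 8 \cdot 11}\right) - 6 = 2 \cdot 2 \left(\left(-6\right) 11 \frac{1}{-1 + 88}\right) - 6 = 4 \left(\left(-6\right) 11 \cdot \frac{1}{87}\right) - 6 = 4 \left(- \frac{22}{29}\right) - 6 = - \frac{88}{29} - 6 = - \frac{262}{29}$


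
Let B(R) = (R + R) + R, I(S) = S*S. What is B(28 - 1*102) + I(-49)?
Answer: 2179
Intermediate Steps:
I(S) = S²
B(R) = 3*R (B(R) = 2*R + R = 3*R)
B(28 - 1*102) + I(-49) = 3*(28 - 1*102) + (-49)² = 3*(28 - 102) + 2401 = 3*(-74) + 2401 = -222 + 2401 = 2179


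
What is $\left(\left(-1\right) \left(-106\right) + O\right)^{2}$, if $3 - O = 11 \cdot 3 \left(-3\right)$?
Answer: $43264$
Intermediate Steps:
$O = 102$ ($O = 3 - 11 \cdot 3 \left(-3\right) = 3 - 11 \left(-9\right) = 3 - -99 = 3 + 99 = 102$)
$\left(\left(-1\right) \left(-106\right) + O\right)^{2} = \left(\left(-1\right) \left(-106\right) + 102\right)^{2} = \left(106 + 102\right)^{2} = 208^{2} = 43264$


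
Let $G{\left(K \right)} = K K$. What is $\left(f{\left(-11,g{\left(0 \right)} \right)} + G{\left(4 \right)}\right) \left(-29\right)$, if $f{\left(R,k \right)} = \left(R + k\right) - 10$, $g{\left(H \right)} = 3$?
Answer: $58$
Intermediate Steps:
$G{\left(K \right)} = K^{2}$
$f{\left(R,k \right)} = -10 + R + k$
$\left(f{\left(-11,g{\left(0 \right)} \right)} + G{\left(4 \right)}\right) \left(-29\right) = \left(\left(-10 - 11 + 3\right) + 4^{2}\right) \left(-29\right) = \left(-18 + 16\right) \left(-29\right) = \left(-2\right) \left(-29\right) = 58$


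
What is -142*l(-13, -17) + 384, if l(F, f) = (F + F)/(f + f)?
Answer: 4682/17 ≈ 275.41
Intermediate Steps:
l(F, f) = F/f (l(F, f) = (2*F)/((2*f)) = (2*F)*(1/(2*f)) = F/f)
-142*l(-13, -17) + 384 = -(-1846)/(-17) + 384 = -(-1846)*(-1)/17 + 384 = -142*13/17 + 384 = -1846/17 + 384 = 4682/17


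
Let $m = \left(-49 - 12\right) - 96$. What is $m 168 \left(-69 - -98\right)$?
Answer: $-764904$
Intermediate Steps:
$m = -157$ ($m = -61 - 96 = -157$)
$m 168 \left(-69 - -98\right) = \left(-157\right) 168 \left(-69 - -98\right) = - 26376 \left(-69 + 98\right) = \left(-26376\right) 29 = -764904$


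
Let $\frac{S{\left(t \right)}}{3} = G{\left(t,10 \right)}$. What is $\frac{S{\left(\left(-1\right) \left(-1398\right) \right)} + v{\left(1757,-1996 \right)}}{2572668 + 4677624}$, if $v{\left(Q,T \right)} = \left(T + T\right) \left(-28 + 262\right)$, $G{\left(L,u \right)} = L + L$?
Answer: $- \frac{25715}{201397} \approx -0.12768$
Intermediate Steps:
$G{\left(L,u \right)} = 2 L$
$S{\left(t \right)} = 6 t$ ($S{\left(t \right)} = 3 \cdot 2 t = 6 t$)
$v{\left(Q,T \right)} = 468 T$ ($v{\left(Q,T \right)} = 2 T 234 = 468 T$)
$\frac{S{\left(\left(-1\right) \left(-1398\right) \right)} + v{\left(1757,-1996 \right)}}{2572668 + 4677624} = \frac{6 \left(\left(-1\right) \left(-1398\right)\right) + 468 \left(-1996\right)}{2572668 + 4677624} = \frac{6 \cdot 1398 - 934128}{7250292} = \left(8388 - 934128\right) \frac{1}{7250292} = \left(-925740\right) \frac{1}{7250292} = - \frac{25715}{201397}$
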